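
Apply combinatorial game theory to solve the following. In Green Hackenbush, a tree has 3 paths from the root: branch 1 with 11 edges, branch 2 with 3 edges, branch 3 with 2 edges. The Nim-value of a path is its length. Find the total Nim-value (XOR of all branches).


The tree has 3 branches from the ground vertex.
In Green Hackenbush, the Nim-value of a simple path of length k is k.
Branch 1: length 11, Nim-value = 11
Branch 2: length 3, Nim-value = 3
Branch 3: length 2, Nim-value = 2
Total Nim-value = XOR of all branch values:
0 XOR 11 = 11
11 XOR 3 = 8
8 XOR 2 = 10
Nim-value of the tree = 10

10


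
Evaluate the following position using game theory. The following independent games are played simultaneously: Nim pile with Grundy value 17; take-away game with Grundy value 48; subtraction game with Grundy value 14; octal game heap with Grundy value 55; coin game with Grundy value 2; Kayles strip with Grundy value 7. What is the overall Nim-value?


By the Sprague-Grundy theorem, the Grundy value of a sum of games is the XOR of individual Grundy values.
Nim pile: Grundy value = 17. Running XOR: 0 XOR 17 = 17
take-away game: Grundy value = 48. Running XOR: 17 XOR 48 = 33
subtraction game: Grundy value = 14. Running XOR: 33 XOR 14 = 47
octal game heap: Grundy value = 55. Running XOR: 47 XOR 55 = 24
coin game: Grundy value = 2. Running XOR: 24 XOR 2 = 26
Kayles strip: Grundy value = 7. Running XOR: 26 XOR 7 = 29
The combined Grundy value is 29.

29


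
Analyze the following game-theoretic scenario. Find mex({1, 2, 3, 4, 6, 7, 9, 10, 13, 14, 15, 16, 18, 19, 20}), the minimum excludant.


Set = {1, 2, 3, 4, 6, 7, 9, 10, 13, 14, 15, 16, 18, 19, 20}
0 is NOT in the set. This is the mex.
mex = 0

0


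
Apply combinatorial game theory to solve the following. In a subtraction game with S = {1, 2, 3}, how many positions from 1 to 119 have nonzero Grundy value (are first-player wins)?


Subtraction set S = {1, 2, 3}, so G(n) = n mod 4.
G(n) = 0 when n is a multiple of 4.
Multiples of 4 in [1, 119]: 29
N-positions (nonzero Grundy) = 119 - 29 = 90

90


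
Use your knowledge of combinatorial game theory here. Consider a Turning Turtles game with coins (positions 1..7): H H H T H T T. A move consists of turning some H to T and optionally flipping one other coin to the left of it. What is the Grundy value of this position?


Coins: H H H T H T T
Key fact: a single head at position k behaves exactly like a Nim heap of size k (turning it to T and optionally flipping a coin at j < k corresponds to moving the heap from k to j, or to 0), and heads combine as a disjunctive sum (two heads at the same place would cancel, matching j XOR j = 0). So the Nim-value is the XOR of the 1-indexed positions of the heads.
Face-up positions (1-indexed): [1, 2, 3, 5]
XOR 0 with 1: 0 XOR 1 = 1
XOR 1 with 2: 1 XOR 2 = 3
XOR 3 with 3: 3 XOR 3 = 0
XOR 0 with 5: 0 XOR 5 = 5
Nim-value = 5

5


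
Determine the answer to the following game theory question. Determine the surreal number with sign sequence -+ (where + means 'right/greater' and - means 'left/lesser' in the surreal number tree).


Sign expansion: -+
Rule: track bounds (lo, hi), initially (-inf, +inf). On '+', the current value becomes lo and we move to the simplest number in (value, hi): value + 1 if hi = +inf, otherwise the midpoint (value + hi)/2. On '-', the current value becomes hi and we move to value - 1 if lo = -inf, otherwise the midpoint (lo + value)/2.
Start at 0.
Step 1: sign = -, move left. Bounds: (-inf, 0). Value = -1
Step 2: sign = +, move right. Bounds: (-1, 0). Value = -1/2
The surreal number with sign expansion -+ is -1/2.

-1/2


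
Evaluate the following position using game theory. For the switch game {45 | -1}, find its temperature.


The game is {45 | -1}, a switch {a | b} with numbers a > b.
Cooling {a | b} by t gives {a - t | b + t}, which stops being hot when a - t = b + t, i.e. at t = (a - b)/2. So the temperature of a switch is (a - b)/2.
Temperature = (Left option - Right option) / 2
= (45 - (-1)) / 2
= 46 / 2
= 23

23


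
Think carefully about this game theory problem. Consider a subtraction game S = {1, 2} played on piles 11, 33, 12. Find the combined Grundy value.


Subtraction set: {1, 2}
For this subtraction set, G(n) = n mod 3 (period = max + 1 = 3).
Pile 1 (size 11): G(11) = 11 mod 3 = 2
Pile 2 (size 33): G(33) = 33 mod 3 = 0
Pile 3 (size 12): G(12) = 12 mod 3 = 0
Total Grundy value = XOR of all: 2 XOR 0 XOR 0 = 2

2


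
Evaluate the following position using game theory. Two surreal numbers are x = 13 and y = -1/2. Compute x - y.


x = 13, y = -1/2
Converting to common denominator: 2
x = 26/2, y = -1/2
x - y = 13 - -1/2 = 27/2

27/2


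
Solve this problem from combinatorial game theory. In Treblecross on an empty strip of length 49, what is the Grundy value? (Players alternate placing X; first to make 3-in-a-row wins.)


Treblecross: place X on empty cells; 3-in-a-row wins.
Playing within two cells of an existing X lets the opponent win at once, so sensible play treats the cells i-2..i+2 around each X as dead. The player left with no safe cell loses, so this is a normal-play take-away game on strips of safe cells.
Placing X at cell i (0-indexed) of a strip of k safe cells leaves independent strips of sizes max(0, i-2) and max(0, k-i-3). Hence G(k) = mex{ G(max(0,i-2)) XOR G(max(0,k-i-3)) : 0 <= i < k }, with G(0) = 0.
G(1): splits (0,0):0^0=0 -> mex({0}) = 1
G(2): splits (0,0):0^0=0 -> mex({0}) = 1
G(3): splits (0,0):0^0=0 -> mex({0}) = 1
G(4): splits (0,1):0^1=1 (0,0):0^0=0 -> mex({0, 1}) = 2
G(5): splits (0,2):0^1=1 (0,1):0^1=1 (0,0):0^0=0 -> mex({0, 1}) = 2
G(6) = mex({1}) = 0
G(7) = mex({0, 1, 2}) = 3
G(8) = mex({0, 1, 2}) = 3
G(9) = mex({0, 2}) = 1
G(10) = mex({0, 2, 3}) = 1
G(11) = mex({0, 3}) = 1
G(12) = mex({1, 3}) = 0
G(13) = mex({0, 1, 2, 3}) = 4
G(14) = mex({0, 1, 2}) = 3
G(15) = mex({0, 1, 2}) = 3
G(16) = mex({0, 1, 2, 4}) = 3
G(17) = mex({0, 1, 3, 4}) = 2
G(18) = mex({0, 1, 3, 4}) = 2
G(19) = mex({0, 1, 3, 5}) = 2
G(20) = mex({0, 1, 2, 3, 5}) = 4
G(21) = mex({0, 1, 2, 3, 5}) = 4
G(22) = mex({1, 2, 6}) = 0
G(23) = mex({0, 1, 2, 3, 4, 6}) = 5
G(24) = mex({0, 1, 2, 3, 4}) = 5
G(25) = mex({0, 1, 3, 4, 7}) = 2
G(26) = mex({0, 1, 3, 4, 5, 7}) = 2
G(27) = mex({0, 1, 3, 5}) = 2
G(28) = mex({0, 1, 2, 5}) = 3
G(29) = mex({0, 1, 2, 4, 5, 6}) = 3
G(30) = mex({1, 2, 4, 6}) = 0
G(31) = mex({0, 1, 2, 3, 4, 6}) = 5
G(32) = mex({1, 2, 3, 4, 7}) = 0
G(33) = mex({0, 3, 7}) = 1
G(34) = mex({0, 2, 3, 5, 7}) = 1
G(35) = mex({0, 2, 3, 5, 6}) = 1
G(36) = mex({0, 1, 2, 5, 6}) = 3
G(37) = mex({0, 1, 2, 4, 5, 6}) = 3
G(38) = mex({0, 1, 2, 4}) = 3
G(39) = mex({0, 1, 2, 3, 4, 7}) = 5
G(40) = mex({0, 1, 2, 3, 4, 5, 7}) = 6
G(41) = mex({0, 1, 2, 3, 5, 7}) = 4
G(42) = mex({0, 1, 2, 3, 5, 6, 7}) = 4
G(43) = mex({0, 2, 3, 5, 6}) = 1
G(44) = mex({1, 2, 3, 4, 5, 6}) = 0
G(45) = mex({0, 1, 2, 3, 4, 6, 7}) = 5
G(46) = mex({0, 1, 2, 3, 4, 7}) = 5
G(47) = mex({0, 1, 2, 3, 4, 5, 7}) = 6
G(48) = mex({0, 1, 2, 3, 4, 5, 7}) = 6
G(49) = mex({0, 1, 3, 4, 5, 7}) = 2
Therefore G(49) = 2.

2


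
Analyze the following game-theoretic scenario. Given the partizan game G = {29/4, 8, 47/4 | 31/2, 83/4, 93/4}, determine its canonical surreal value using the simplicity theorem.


Left options: {29/4, 8, 47/4}, max = 47/4
Right options: {31/2, 83/4, 93/4}, min = 31/2
All options are numbers and max(Left) < min(Right), so by the simplicity theorem the value is the simplest (earliest-born) number strictly between 47/4 and 31/2.
Integers 12 through 15 all lie strictly between 47/4 and 31/2.
Among integers, the simplest (lowest birthday = smallest |n|; 0 is born on day 0, +-n on day n) is 12.
No non-integer in the interval can be simpler: if x is a non-integer in the interval, then floor(x) or ceil(x) also lies in the interval (the interval contains an integer), and both are proper prefixes of x's sign expansion, i.e. born earlier. So the game value is 12.
Game value = 12

12


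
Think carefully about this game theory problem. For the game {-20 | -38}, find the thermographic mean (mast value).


Game = {-20 | -38}, a switch {a | b} with numbers a > b.
Its thermograph has left wall a - t and right wall b + t, which meet at t = (a - b)/2, where both equal (a + b)/2. So the mast (mean value) is at (a + b)/2.
Mean = (-20 + (-38))/2 = -58/2 = -29

-29


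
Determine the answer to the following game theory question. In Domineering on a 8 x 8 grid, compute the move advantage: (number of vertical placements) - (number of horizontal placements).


Board is 8 x 8 (rows x cols).
Left (vertical) placements: (rows-1) * cols = 7 * 8 = 56
Right (horizontal) placements: rows * (cols-1) = 8 * 7 = 56
Advantage = Left - Right = 56 - 56 = 0

0


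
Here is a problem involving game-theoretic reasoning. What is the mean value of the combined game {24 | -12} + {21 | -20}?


G1 = {24 | -12}, G2 = {21 | -20}
Each is a switch {a | b} with numbers a > b; its mean value is (a + b)/2, and mean value is additive over game sums: m(G1 + G2) = m(G1) + m(G2).
Mean of G1 = (24 + (-12))/2 = 12/2 = 6
Mean of G2 = (21 + (-20))/2 = 1/2 = 1/2
Mean of G1 + G2 = 6 + 1/2 = 13/2

13/2


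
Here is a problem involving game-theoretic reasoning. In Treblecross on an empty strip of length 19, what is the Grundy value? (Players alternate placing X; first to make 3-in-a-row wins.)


Treblecross: place X on empty cells; 3-in-a-row wins.
Playing within two cells of an existing X lets the opponent win at once, so sensible play treats the cells i-2..i+2 around each X as dead. The player left with no safe cell loses, so this is a normal-play take-away game on strips of safe cells.
Placing X at cell i (0-indexed) of a strip of k safe cells leaves independent strips of sizes max(0, i-2) and max(0, k-i-3). Hence G(k) = mex{ G(max(0,i-2)) XOR G(max(0,k-i-3)) : 0 <= i < k }, with G(0) = 0.
G(1): splits (0,0):0^0=0 -> mex({0}) = 1
G(2): splits (0,0):0^0=0 -> mex({0}) = 1
G(3): splits (0,0):0^0=0 -> mex({0}) = 1
G(4): splits (0,1):0^1=1 (0,0):0^0=0 -> mex({0, 1}) = 2
G(5): splits (0,2):0^1=1 (0,1):0^1=1 (0,0):0^0=0 -> mex({0, 1}) = 2
G(6) = mex({1}) = 0
G(7) = mex({0, 1, 2}) = 3
G(8) = mex({0, 1, 2}) = 3
G(9) = mex({0, 2}) = 1
G(10) = mex({0, 2, 3}) = 1
G(11) = mex({0, 3}) = 1
G(12) = mex({1, 3}) = 0
G(13) = mex({0, 1, 2, 3}) = 4
G(14) = mex({0, 1, 2}) = 3
G(15) = mex({0, 1, 2}) = 3
G(16) = mex({0, 1, 2, 4}) = 3
G(17) = mex({0, 1, 3, 4}) = 2
G(18) = mex({0, 1, 3, 4}) = 2
G(19) = mex({0, 1, 3, 5}) = 2
Therefore G(19) = 2.

2


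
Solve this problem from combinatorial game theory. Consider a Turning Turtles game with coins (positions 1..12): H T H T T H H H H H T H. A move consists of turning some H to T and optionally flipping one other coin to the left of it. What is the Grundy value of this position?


Coins: H T H T T H H H H H T H
Key fact: a single head at position k behaves exactly like a Nim heap of size k (turning it to T and optionally flipping a coin at j < k corresponds to moving the heap from k to j, or to 0), and heads combine as a disjunctive sum (two heads at the same place would cancel, matching j XOR j = 0). So the Nim-value is the XOR of the 1-indexed positions of the heads.
Face-up positions (1-indexed): [1, 3, 6, 7, 8, 9, 10, 12]
XOR 0 with 1: 0 XOR 1 = 1
XOR 1 with 3: 1 XOR 3 = 2
XOR 2 with 6: 2 XOR 6 = 4
XOR 4 with 7: 4 XOR 7 = 3
XOR 3 with 8: 3 XOR 8 = 11
XOR 11 with 9: 11 XOR 9 = 2
XOR 2 with 10: 2 XOR 10 = 8
XOR 8 with 12: 8 XOR 12 = 4
Nim-value = 4

4


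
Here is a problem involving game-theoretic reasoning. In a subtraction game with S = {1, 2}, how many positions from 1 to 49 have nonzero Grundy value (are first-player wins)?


Subtraction set S = {1, 2}, so G(n) = n mod 3.
G(n) = 0 when n is a multiple of 3.
Multiples of 3 in [1, 49]: 16
N-positions (nonzero Grundy) = 49 - 16 = 33

33


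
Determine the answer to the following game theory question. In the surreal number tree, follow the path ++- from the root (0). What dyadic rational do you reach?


Sign expansion: ++-
Rule: track bounds (lo, hi), initially (-inf, +inf). On '+', the current value becomes lo and we move to the simplest number in (value, hi): value + 1 if hi = +inf, otherwise the midpoint (value + hi)/2. On '-', the current value becomes hi and we move to value - 1 if lo = -inf, otherwise the midpoint (lo + value)/2.
Start at 0.
Step 1: sign = +, move right. Bounds: (0, +inf). Value = 1
Step 2: sign = +, move right. Bounds: (1, +inf). Value = 2
Step 3: sign = -, move left. Bounds: (1, 2). Value = 3/2
The surreal number with sign expansion ++- is 3/2.

3/2


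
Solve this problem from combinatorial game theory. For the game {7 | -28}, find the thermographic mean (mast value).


Game = {7 | -28}, a switch {a | b} with numbers a > b.
Its thermograph has left wall a - t and right wall b + t, which meet at t = (a - b)/2, where both equal (a + b)/2. So the mast (mean value) is at (a + b)/2.
Mean = (7 + (-28))/2 = -21/2 = -21/2

-21/2


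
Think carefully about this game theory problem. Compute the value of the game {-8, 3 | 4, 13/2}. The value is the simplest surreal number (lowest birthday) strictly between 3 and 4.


Left options: {-8, 3}, max = 3
Right options: {4, 13/2}, min = 4
All options are numbers and max(Left) < min(Right), so by the simplicity theorem the value is the simplest (earliest-born) number strictly between 3 and 4.
No integer lies strictly between 3 and 4, so the value is the dyadic rational m/2^k in the interval with the smallest k (then m odd); search k = 1, 2, ...:
Denominator 2: 7/2 lies strictly between 3 and 4 -- found.
The simplest number in the interval is 7/2.
Game value = 7/2

7/2


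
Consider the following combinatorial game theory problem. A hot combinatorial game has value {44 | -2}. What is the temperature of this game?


The game is {44 | -2}, a switch {a | b} with numbers a > b.
Cooling {a | b} by t gives {a - t | b + t}, which stops being hot when a - t = b + t, i.e. at t = (a - b)/2. So the temperature of a switch is (a - b)/2.
Temperature = (Left option - Right option) / 2
= (44 - (-2)) / 2
= 46 / 2
= 23

23


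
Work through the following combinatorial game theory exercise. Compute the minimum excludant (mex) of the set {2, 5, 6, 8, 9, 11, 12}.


Set = {2, 5, 6, 8, 9, 11, 12}
0 is NOT in the set. This is the mex.
mex = 0

0


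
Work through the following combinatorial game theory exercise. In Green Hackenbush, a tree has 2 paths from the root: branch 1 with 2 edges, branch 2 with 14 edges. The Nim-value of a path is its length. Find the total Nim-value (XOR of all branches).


The tree has 2 branches from the ground vertex.
In Green Hackenbush, the Nim-value of a simple path of length k is k.
Branch 1: length 2, Nim-value = 2
Branch 2: length 14, Nim-value = 14
Total Nim-value = XOR of all branch values:
0 XOR 2 = 2
2 XOR 14 = 12
Nim-value of the tree = 12

12


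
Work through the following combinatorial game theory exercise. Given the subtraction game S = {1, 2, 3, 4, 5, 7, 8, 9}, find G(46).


The subtraction set is S = {1, 2, 3, 4, 5, 7, 8, 9}.
G(k) = mex{ G(k - s) : s in S, s <= k }. We compute iteratively: G(0) = 0.
G(1) = mex({0}) = 1
G(2) = mex({0, 1}) = 2
G(3) = mex({0, 1, 2}) = 3
G(4) = mex({0, 1, 2, 3}) = 4
G(5) = mex({0, 1, 2, 3, 4}) = 5
G(6) = mex({1, 2, 3, 4, 5}) = 0
G(7) = mex({0, 2, 3, 4, 5}) = 1
G(8) = mex({0, 1, 3, 4, 5}) = 2
G(9) = mex({0, 1, 2, 4, 5}) = 3
G(10) = mex({0, 1, 2, 3, 5}) = 4
G(11) = mex({0, 1, 2, 3, 4}) = 5
G(12) = mex({1, 2, 3, 4, 5}) = 0
G(13) = mex({0, 2, 3, 4, 5}) = 1
G(14) = mex({0, 1, 3, 4, 5}) = 2
Observe that G(6)..G(14) = 0, 1, 2, 3, 4, 5, 0, 1, 2 repeats G(0)..G(8) = 0, 1, 2, 3, 4, 5, 0, 1, 2.
For k >= max(S) = 9, G(k) is determined by the previous 9 values G(k-9)..G(k-1); a window of 9 consecutive values has recurred shifted by 6, so by induction G(k + 6) = G(k) for all k >= 0: the sequence is periodic from the start with period 6.
One period: G(0..5) = 0, 1, 2, 3, 4, 5.
46 mod 6 = 4, so G(46) = G(4) = 4.

4


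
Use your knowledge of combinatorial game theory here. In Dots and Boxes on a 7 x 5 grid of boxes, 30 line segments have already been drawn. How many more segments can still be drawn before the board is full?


Grid: 7 x 5 boxes, i.e. 8 rows and 6 columns of dots.
Horizontal edges: (rows + 1) * cols = 8 * 5 = 40
Vertical edges: rows * (cols + 1) = 7 * 6 = 42
Total edges: 40 + 42 = 82
Edges drawn: 30
Remaining: 82 - 30 = 52

52


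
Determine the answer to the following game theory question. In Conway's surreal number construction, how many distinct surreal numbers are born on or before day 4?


Day 0: {|} = 0 is born. Count = 1.
Day n: the number of surreal numbers born by day n is 2^(n+1) - 1.
By day 0: 2^1 - 1 = 1
By day 1: 2^2 - 1 = 3
By day 2: 2^3 - 1 = 7
By day 3: 2^4 - 1 = 15
By day 4: 2^5 - 1 = 31
By day 4: 31 surreal numbers.

31


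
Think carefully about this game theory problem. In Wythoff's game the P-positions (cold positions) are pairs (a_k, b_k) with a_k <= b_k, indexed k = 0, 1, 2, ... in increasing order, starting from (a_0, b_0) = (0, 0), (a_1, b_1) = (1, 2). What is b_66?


By Wythoff's theorem, a_k = floor(k * phi) and b_k = floor(k * phi^2) = a_k + k, where phi = (1 + sqrt(5))/2 is the golden ratio.
phi = (1 + sqrt(5))/2 = 1.618034
phi^2 = phi + 1 = 2.618034
k = 66
k * phi^2 = 66 * 2.618034 = 172.790243
b_66 = floor(k * phi^2) = 172 (check: a_66 + k = 106 + 66 = 172)

172


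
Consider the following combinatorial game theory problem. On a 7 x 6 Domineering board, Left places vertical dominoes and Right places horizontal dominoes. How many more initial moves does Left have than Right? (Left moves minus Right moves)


Board is 7 x 6 (rows x cols).
Left (vertical) placements: (rows-1) * cols = 6 * 6 = 36
Right (horizontal) placements: rows * (cols-1) = 7 * 5 = 35
Advantage = Left - Right = 36 - 35 = 1

1


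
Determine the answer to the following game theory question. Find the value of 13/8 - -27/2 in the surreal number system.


x = 13/8, y = -27/2
Converting to common denominator: 8
x = 13/8, y = -108/8
x - y = 13/8 - -27/2 = 121/8

121/8


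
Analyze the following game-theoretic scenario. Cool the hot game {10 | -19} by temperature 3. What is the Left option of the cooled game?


Original game: {10 | -19} (a switch {a | b} with a > b).
Cooling by t (for t below the temperature (a - b)/2 = 29/2) taxes each move by t: {a | b} cooled by t is {a - t | b + t}.
Cooling amount: t = 3
Cooled Left option: 10 - 3 = 7
Cooled Right option: -19 + 3 = -16
Cooled game: {7 | -16}
Left option = 7

7


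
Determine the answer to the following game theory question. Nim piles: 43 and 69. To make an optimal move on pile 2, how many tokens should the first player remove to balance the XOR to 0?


Piles: 43 and 69
Current XOR: 43 XOR 69 = 110 (non-zero, so this is an N-position).
To make the XOR zero, we need to find a move that balances the piles.
For pile 2 (size 69): target = 69 XOR 110 = 43
We reduce pile 2 from 69 to 43.
Tokens removed: 69 - 43 = 26
Verification: 43 XOR 43 = 0

26


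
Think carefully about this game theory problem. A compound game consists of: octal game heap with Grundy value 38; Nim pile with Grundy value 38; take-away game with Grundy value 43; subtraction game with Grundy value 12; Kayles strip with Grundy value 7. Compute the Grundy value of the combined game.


By the Sprague-Grundy theorem, the Grundy value of a sum of games is the XOR of individual Grundy values.
octal game heap: Grundy value = 38. Running XOR: 0 XOR 38 = 38
Nim pile: Grundy value = 38. Running XOR: 38 XOR 38 = 0
take-away game: Grundy value = 43. Running XOR: 0 XOR 43 = 43
subtraction game: Grundy value = 12. Running XOR: 43 XOR 12 = 39
Kayles strip: Grundy value = 7. Running XOR: 39 XOR 7 = 32
The combined Grundy value is 32.

32


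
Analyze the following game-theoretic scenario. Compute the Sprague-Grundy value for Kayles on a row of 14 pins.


Kayles: a move removes 1 or 2 adjacent pins from a contiguous row.
Removing pins from a row of k leaves two independent rows (a, b) with a + b = k - 1 (one pin) or a + b = k - 2 (two pins); an end removal gives a = 0.
By Sprague-Grundy, G(k) = mex{ G(a) XOR G(b) } over all these splits. G(0) = 0.
G(1): splits (0,0):0^0=0 -> mex({0}) = 1
G(2): splits (0,1):0^1=1 (0,0):0^0=0 -> mex({0, 1}) = 2
G(3): splits (0,2):0^2=2 (1,1):1^1=0 (0,1):0^1=1 -> mex({0, 1, 2}) = 3
G(4): splits (0,3):0^3=3 (1,2):1^2=3 (0,2):0^2=2 (1,1):1^1=0 -> mex({0, 2, 3}) = 1
G(5): splits (0,4):0^1=1 (1,3):1^3=2 (2,2):2^2=0 (0,3):0^3=3 (1,2):1^2=3 -> mex({0, 1, 2, 3}) = 4
G(6) = mex({0, 1, 2, 4}) = 3
G(7) = mex({0, 1, 3, 4, 5}) = 2
G(8) = mex({0, 2, 3, 5, 6}) = 1
G(9) = mex({0, 1, 2, 3, 6, 7}) = 4
G(10) = mex({0, 1, 3, 4, 5, 7}) = 2
G(11) = mex({0, 1, 2, 3, 4, 5}) = 6
G(12) = mex({0, 1, 2, 3, 5, 6, 7}) = 4
G(13) = mex({0, 2, 3, 4, 6, 7}) = 1
G(14) = mex({0, 1, 4, 5, 6, 7}) = 2
Therefore G(14) = 2.

2


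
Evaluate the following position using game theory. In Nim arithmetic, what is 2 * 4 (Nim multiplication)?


Nim multiplication is bilinear over XOR: (u XOR v) * w = (u*w) XOR (v*w).
So we split each operand into its bit components and XOR the pairwise Nim products.
2 = 2 (as XOR of powers of 2).
4 = 4 (as XOR of powers of 2).
Using the standard Nim-product table on single bits:
  2*2 = 3,   2*4 = 8,   2*8 = 12,
  4*4 = 6,   4*8 = 11,  8*8 = 13,
and  1*x = x (identity), k*l = l*k (commutative).
Pairwise Nim products:
  2 * 4 = 8
XOR them: 8 = 8.
Result: 2 * 4 = 8 (in Nim).

8


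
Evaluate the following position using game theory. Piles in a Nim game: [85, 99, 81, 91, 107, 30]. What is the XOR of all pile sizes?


We need the XOR (exclusive or) of all pile sizes.
After XOR-ing pile 1 (size 85): 0 XOR 85 = 85
After XOR-ing pile 2 (size 99): 85 XOR 99 = 54
After XOR-ing pile 3 (size 81): 54 XOR 81 = 103
After XOR-ing pile 4 (size 91): 103 XOR 91 = 60
After XOR-ing pile 5 (size 107): 60 XOR 107 = 87
After XOR-ing pile 6 (size 30): 87 XOR 30 = 73
The Nim-value of this position is 73.

73


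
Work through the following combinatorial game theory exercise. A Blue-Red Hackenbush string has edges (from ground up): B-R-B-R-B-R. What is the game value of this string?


Edges (from ground): B-R-B-R-B-R
By Berlekamp's sign-expansion rule, a Blue-Red Hackenbush stalk has the value of the surreal number whose sign sequence is the edge sequence with B -> + and R -> -.
Sign sequence: +-+-+-
Trace the sign expansion in the surreal number tree, starting from 0:
Edge 1: B (sign +) -> bounds (0, +inf), value = 1
Edge 2: R (sign -) -> bounds (0, 1), value = 1/2
Edge 3: B (sign +) -> bounds (1/2, 1), value = 3/4
Edge 4: R (sign -) -> bounds (1/2, 3/4), value = 5/8
Edge 5: B (sign +) -> bounds (5/8, 3/4), value = 11/16
Edge 6: R (sign -) -> bounds (5/8, 11/16), value = 21/32
Game value = 21/32

21/32


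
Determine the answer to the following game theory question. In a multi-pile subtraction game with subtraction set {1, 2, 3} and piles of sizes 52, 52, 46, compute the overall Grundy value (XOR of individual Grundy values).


Subtraction set: {1, 2, 3}
For this subtraction set, G(n) = n mod 4 (period = max + 1 = 4).
Pile 1 (size 52): G(52) = 52 mod 4 = 0
Pile 2 (size 52): G(52) = 52 mod 4 = 0
Pile 3 (size 46): G(46) = 46 mod 4 = 2
Total Grundy value = XOR of all: 0 XOR 0 XOR 2 = 2

2


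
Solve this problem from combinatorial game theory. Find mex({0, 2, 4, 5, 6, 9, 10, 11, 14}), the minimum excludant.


Set = {0, 2, 4, 5, 6, 9, 10, 11, 14}
0 is in the set.
1 is NOT in the set. This is the mex.
mex = 1

1


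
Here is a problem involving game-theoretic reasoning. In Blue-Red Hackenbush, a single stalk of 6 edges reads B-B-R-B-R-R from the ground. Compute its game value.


Edges (from ground): B-B-R-B-R-R
By Berlekamp's sign-expansion rule, a Blue-Red Hackenbush stalk has the value of the surreal number whose sign sequence is the edge sequence with B -> + and R -> -.
Sign sequence: ++-+--
Trace the sign expansion in the surreal number tree, starting from 0:
Edge 1: B (sign +) -> bounds (0, +inf), value = 1
Edge 2: B (sign +) -> bounds (1, +inf), value = 2
Edge 3: R (sign -) -> bounds (1, 2), value = 3/2
Edge 4: B (sign +) -> bounds (3/2, 2), value = 7/4
Edge 5: R (sign -) -> bounds (3/2, 7/4), value = 13/8
Edge 6: R (sign -) -> bounds (3/2, 13/8), value = 25/16
Game value = 25/16

25/16


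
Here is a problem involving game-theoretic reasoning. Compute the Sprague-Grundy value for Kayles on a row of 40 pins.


Kayles: a move removes 1 or 2 adjacent pins from a contiguous row.
Removing pins from a row of k leaves two independent rows (a, b) with a + b = k - 1 (one pin) or a + b = k - 2 (two pins); an end removal gives a = 0.
By Sprague-Grundy, G(k) = mex{ G(a) XOR G(b) } over all these splits. G(0) = 0.
G(1): splits (0,0):0^0=0 -> mex({0}) = 1
G(2): splits (0,1):0^1=1 (0,0):0^0=0 -> mex({0, 1}) = 2
G(3): splits (0,2):0^2=2 (1,1):1^1=0 (0,1):0^1=1 -> mex({0, 1, 2}) = 3
G(4): splits (0,3):0^3=3 (1,2):1^2=3 (0,2):0^2=2 (1,1):1^1=0 -> mex({0, 2, 3}) = 1
G(5): splits (0,4):0^1=1 (1,3):1^3=2 (2,2):2^2=0 (0,3):0^3=3 (1,2):1^2=3 -> mex({0, 1, 2, 3}) = 4
G(6) = mex({0, 1, 2, 4}) = 3
G(7) = mex({0, 1, 3, 4, 5}) = 2
G(8) = mex({0, 2, 3, 5, 6}) = 1
G(9) = mex({0, 1, 2, 3, 6, 7}) = 4
G(10) = mex({0, 1, 3, 4, 5, 7}) = 2
G(11) = mex({0, 1, 2, 3, 4, 5}) = 6
G(12) = mex({0, 1, 2, 3, 5, 6, 7}) = 4
G(13) = mex({0, 2, 3, 4, 6, 7}) = 1
G(14) = mex({0, 1, 4, 5, 6, 7}) = 2
G(15) = mex({0, 1, 2, 3, 4, 5, 6}) = 7
G(16) = mex({0, 2, 3, 5, 6, 7}) = 1
G(17) = mex({0, 1, 2, 3, 5, 6, 7}) = 4
G(18) = mex({0, 1, 2, 4, 5, 6}) = 3
G(19) = mex({0, 1, 3, 4, 5, 7}) = 2
G(20) = mex({0, 2, 3, 4, 5, 6, 7}) = 1
G(21) = mex({0, 1, 2, 3, 5, 6, 7}) = 4
G(22) = mex({0, 1, 2, 3, 4, 5, 7}) = 6
G(23) = mex({0, 1, 2, 3, 4, 5, 6}) = 7
G(24) = mex({0, 1, 2, 3, 5, 6, 7}) = 4
G(25) = mex({0, 2, 3, 4, 6, 7}) = 1
G(26) = mex({0, 1, 3, 4, 5, 6, 7}) = 2
G(27) = mex({0, 1, 2, 3, 4, 5, 6, 7}) = 8
G(28) = mex({0, 1, 2, 3, 4, 6, 7, 8}) = 5
G(29) = mex({0, 1, 2, 3, 5, 6, 7, 8, 9}) = 4
G(30) = mex({0, 1, 2, 3, 4, 5, 6, 9, 10}) = 7
G(31) = mex({0, 1, 3, 4, 5, 7, 10, 11}) = 2
G(32) = mex({0, 2, 3, 4, 5, 6, 7, 9, 11}) = 1
G(33) = mex({0, 1, 2, 3, 4, 5, 6, 7, 9, 12}) = 8
G(34) = mex({0, 1, 2, 3, 4, 5, 7, 8, 11, 12}) = 6
G(35) = mex({0, 1, 2, 3, 4, 5, 6, 8, 9, 10, 11}) = 7
G(36) = mex({0, 1, 2, 3, 5, 6, 7, 9, 10}) = 4
G(37) = mex({0, 2, 3, 4, 6, 7, 9, 10, 11, 12}) = 1
G(38) = mex({0, 1, 3, 4, 5, 6, 7, 9, 10, 11, 12}) = 2
G(39) = mex({0, 1, 2, 4, 5, 6, 7, 9, 10, 12, 14}) = 3
G(40) = mex({0, 2, 3, 4, 6, 7, 11, 12, 14}) = 1
Therefore G(40) = 1.

1


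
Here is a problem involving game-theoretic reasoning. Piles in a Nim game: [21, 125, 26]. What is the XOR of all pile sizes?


We need the XOR (exclusive or) of all pile sizes.
After XOR-ing pile 1 (size 21): 0 XOR 21 = 21
After XOR-ing pile 2 (size 125): 21 XOR 125 = 104
After XOR-ing pile 3 (size 26): 104 XOR 26 = 114
The Nim-value of this position is 114.

114


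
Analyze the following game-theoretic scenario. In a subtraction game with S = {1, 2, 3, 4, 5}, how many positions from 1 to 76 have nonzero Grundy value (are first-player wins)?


Subtraction set S = {1, 2, 3, 4, 5}, so G(n) = n mod 6.
G(n) = 0 when n is a multiple of 6.
Multiples of 6 in [1, 76]: 12
N-positions (nonzero Grundy) = 76 - 12 = 64

64


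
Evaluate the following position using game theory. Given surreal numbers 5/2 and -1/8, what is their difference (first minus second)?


x = 5/2, y = -1/8
Converting to common denominator: 8
x = 20/8, y = -1/8
x - y = 5/2 - -1/8 = 21/8

21/8


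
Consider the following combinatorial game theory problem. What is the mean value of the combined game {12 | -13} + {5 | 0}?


G1 = {12 | -13}, G2 = {5 | 0}
Each is a switch {a | b} with numbers a > b; its mean value is (a + b)/2, and mean value is additive over game sums: m(G1 + G2) = m(G1) + m(G2).
Mean of G1 = (12 + (-13))/2 = -1/2 = -1/2
Mean of G2 = (5 + (0))/2 = 5/2 = 5/2
Mean of G1 + G2 = -1/2 + 5/2 = 2

2


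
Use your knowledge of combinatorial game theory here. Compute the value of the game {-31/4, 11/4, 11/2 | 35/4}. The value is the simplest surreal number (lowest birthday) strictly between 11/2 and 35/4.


Left options: {-31/4, 11/4, 11/2}, max = 11/2
Right options: {35/4}, min = 35/4
All options are numbers and max(Left) < min(Right), so by the simplicity theorem the value is the simplest (earliest-born) number strictly between 11/2 and 35/4.
Integers 6 through 8 all lie strictly between 11/2 and 35/4.
Among integers, the simplest (lowest birthday = smallest |n|; 0 is born on day 0, +-n on day n) is 6.
No non-integer in the interval can be simpler: if x is a non-integer in the interval, then floor(x) or ceil(x) also lies in the interval (the interval contains an integer), and both are proper prefixes of x's sign expansion, i.e. born earlier. So the game value is 6.
Game value = 6

6


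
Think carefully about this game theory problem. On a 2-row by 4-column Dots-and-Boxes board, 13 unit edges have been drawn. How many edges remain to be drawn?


Grid: 2 x 4 boxes, i.e. 3 rows and 5 columns of dots.
Horizontal edges: (rows + 1) * cols = 3 * 4 = 12
Vertical edges: rows * (cols + 1) = 2 * 5 = 10
Total edges: 12 + 10 = 22
Edges drawn: 13
Remaining: 22 - 13 = 9

9


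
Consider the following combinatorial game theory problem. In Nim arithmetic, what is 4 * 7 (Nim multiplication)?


Nim multiplication is bilinear over XOR: (u XOR v) * w = (u*w) XOR (v*w).
So we split each operand into its bit components and XOR the pairwise Nim products.
4 = 4 (as XOR of powers of 2).
7 = 1 + 2 + 4 (as XOR of powers of 2).
Using the standard Nim-product table on single bits:
  2*2 = 3,   2*4 = 8,   2*8 = 12,
  4*4 = 6,   4*8 = 11,  8*8 = 13,
and  1*x = x (identity), k*l = l*k (commutative).
Pairwise Nim products:
  4 * 1 = 4
  4 * 2 = 8
  4 * 4 = 6
XOR them: 4 XOR 8 XOR 6 = 10.
Result: 4 * 7 = 10 (in Nim).

10


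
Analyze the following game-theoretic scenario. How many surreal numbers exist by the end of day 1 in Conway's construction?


Day 0: {|} = 0 is born. Count = 1.
Day n: the number of surreal numbers born by day n is 2^(n+1) - 1.
By day 0: 2^1 - 1 = 1
By day 1: 2^2 - 1 = 3
By day 1: 3 surreal numbers.

3


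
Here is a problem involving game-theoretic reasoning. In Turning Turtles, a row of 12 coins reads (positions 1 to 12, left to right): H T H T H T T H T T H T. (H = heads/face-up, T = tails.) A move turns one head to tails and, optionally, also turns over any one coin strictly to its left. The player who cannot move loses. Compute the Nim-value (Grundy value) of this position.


Coins: H T H T H T T H T T H T
Key fact: a single head at position k behaves exactly like a Nim heap of size k (turning it to T and optionally flipping a coin at j < k corresponds to moving the heap from k to j, or to 0), and heads combine as a disjunctive sum (two heads at the same place would cancel, matching j XOR j = 0). So the Nim-value is the XOR of the 1-indexed positions of the heads.
Face-up positions (1-indexed): [1, 3, 5, 8, 11]
XOR 0 with 1: 0 XOR 1 = 1
XOR 1 with 3: 1 XOR 3 = 2
XOR 2 with 5: 2 XOR 5 = 7
XOR 7 with 8: 7 XOR 8 = 15
XOR 15 with 11: 15 XOR 11 = 4
Nim-value = 4

4


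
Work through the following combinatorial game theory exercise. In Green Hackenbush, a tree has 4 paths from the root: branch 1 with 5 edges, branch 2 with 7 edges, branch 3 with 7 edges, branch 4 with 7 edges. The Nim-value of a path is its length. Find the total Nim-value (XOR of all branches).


The tree has 4 branches from the ground vertex.
In Green Hackenbush, the Nim-value of a simple path of length k is k.
Branch 1: length 5, Nim-value = 5
Branch 2: length 7, Nim-value = 7
Branch 3: length 7, Nim-value = 7
Branch 4: length 7, Nim-value = 7
Total Nim-value = XOR of all branch values:
0 XOR 5 = 5
5 XOR 7 = 2
2 XOR 7 = 5
5 XOR 7 = 2
Nim-value of the tree = 2

2


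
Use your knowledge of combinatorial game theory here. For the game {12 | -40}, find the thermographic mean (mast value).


Game = {12 | -40}, a switch {a | b} with numbers a > b.
Its thermograph has left wall a - t and right wall b + t, which meet at t = (a - b)/2, where both equal (a + b)/2. So the mast (mean value) is at (a + b)/2.
Mean = (12 + (-40))/2 = -28/2 = -14

-14


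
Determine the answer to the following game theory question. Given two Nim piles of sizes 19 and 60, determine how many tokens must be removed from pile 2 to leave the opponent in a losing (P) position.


Piles: 19 and 60
Current XOR: 19 XOR 60 = 47 (non-zero, so this is an N-position).
To make the XOR zero, we need to find a move that balances the piles.
For pile 2 (size 60): target = 60 XOR 47 = 19
We reduce pile 2 from 60 to 19.
Tokens removed: 60 - 19 = 41
Verification: 19 XOR 19 = 0

41


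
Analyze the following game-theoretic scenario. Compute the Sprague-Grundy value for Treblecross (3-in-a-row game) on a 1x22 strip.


Treblecross: place X on empty cells; 3-in-a-row wins.
Playing within two cells of an existing X lets the opponent win at once, so sensible play treats the cells i-2..i+2 around each X as dead. The player left with no safe cell loses, so this is a normal-play take-away game on strips of safe cells.
Placing X at cell i (0-indexed) of a strip of k safe cells leaves independent strips of sizes max(0, i-2) and max(0, k-i-3). Hence G(k) = mex{ G(max(0,i-2)) XOR G(max(0,k-i-3)) : 0 <= i < k }, with G(0) = 0.
G(1): splits (0,0):0^0=0 -> mex({0}) = 1
G(2): splits (0,0):0^0=0 -> mex({0}) = 1
G(3): splits (0,0):0^0=0 -> mex({0}) = 1
G(4): splits (0,1):0^1=1 (0,0):0^0=0 -> mex({0, 1}) = 2
G(5): splits (0,2):0^1=1 (0,1):0^1=1 (0,0):0^0=0 -> mex({0, 1}) = 2
G(6) = mex({1}) = 0
G(7) = mex({0, 1, 2}) = 3
G(8) = mex({0, 1, 2}) = 3
G(9) = mex({0, 2}) = 1
G(10) = mex({0, 2, 3}) = 1
G(11) = mex({0, 3}) = 1
G(12) = mex({1, 3}) = 0
G(13) = mex({0, 1, 2, 3}) = 4
G(14) = mex({0, 1, 2}) = 3
G(15) = mex({0, 1, 2}) = 3
G(16) = mex({0, 1, 2, 4}) = 3
G(17) = mex({0, 1, 3, 4}) = 2
G(18) = mex({0, 1, 3, 4}) = 2
G(19) = mex({0, 1, 3, 5}) = 2
G(20) = mex({0, 1, 2, 3, 5}) = 4
G(21) = mex({0, 1, 2, 3, 5}) = 4
G(22) = mex({1, 2, 6}) = 0
Therefore G(22) = 0.

0


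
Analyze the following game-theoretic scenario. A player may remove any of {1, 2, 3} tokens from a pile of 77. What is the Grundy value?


The subtraction set is S = {1, 2, 3}.
G(k) = mex{ G(k - s) : s in S, s <= k }. We compute iteratively: G(0) = 0.
G(1) = mex({0}) = 1
G(2) = mex({0, 1}) = 2
G(3) = mex({0, 1, 2}) = 3
G(4) = mex({1, 2, 3}) = 0
G(5) = mex({0, 2, 3}) = 1
G(6) = mex({0, 1, 3}) = 2
Observe that G(4)..G(6) = 0, 1, 2 repeats G(0)..G(2) = 0, 1, 2.
For k >= max(S) = 3, G(k) is determined by the previous 3 values G(k-3)..G(k-1); a window of 3 consecutive values has recurred shifted by 4, so by induction G(k + 4) = G(k) for all k >= 0: the sequence is periodic from the start with period 4.
One period: G(0..3) = 0, 1, 2, 3.
77 mod 4 = 1, so G(77) = G(1) = 1.

1


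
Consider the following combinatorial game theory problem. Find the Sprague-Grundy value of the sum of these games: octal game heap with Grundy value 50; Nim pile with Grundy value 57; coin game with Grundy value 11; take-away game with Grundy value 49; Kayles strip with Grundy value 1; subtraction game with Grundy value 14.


By the Sprague-Grundy theorem, the Grundy value of a sum of games is the XOR of individual Grundy values.
octal game heap: Grundy value = 50. Running XOR: 0 XOR 50 = 50
Nim pile: Grundy value = 57. Running XOR: 50 XOR 57 = 11
coin game: Grundy value = 11. Running XOR: 11 XOR 11 = 0
take-away game: Grundy value = 49. Running XOR: 0 XOR 49 = 49
Kayles strip: Grundy value = 1. Running XOR: 49 XOR 1 = 48
subtraction game: Grundy value = 14. Running XOR: 48 XOR 14 = 62
The combined Grundy value is 62.

62


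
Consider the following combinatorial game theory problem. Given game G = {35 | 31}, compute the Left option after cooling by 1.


Original game: {35 | 31} (a switch {a | b} with a > b).
Cooling by t (for t below the temperature (a - b)/2 = 2) taxes each move by t: {a | b} cooled by t is {a - t | b + t}.
Cooling amount: t = 1
Cooled Left option: 35 - 1 = 34
Cooled Right option: 31 + 1 = 32
Cooled game: {34 | 32}
Left option = 34

34


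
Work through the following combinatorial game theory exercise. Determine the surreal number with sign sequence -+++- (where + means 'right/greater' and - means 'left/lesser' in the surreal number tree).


Sign expansion: -+++-
Rule: track bounds (lo, hi), initially (-inf, +inf). On '+', the current value becomes lo and we move to the simplest number in (value, hi): value + 1 if hi = +inf, otherwise the midpoint (value + hi)/2. On '-', the current value becomes hi and we move to value - 1 if lo = -inf, otherwise the midpoint (lo + value)/2.
Start at 0.
Step 1: sign = -, move left. Bounds: (-inf, 0). Value = -1
Step 2: sign = +, move right. Bounds: (-1, 0). Value = -1/2
Step 3: sign = +, move right. Bounds: (-1/2, 0). Value = -1/4
Step 4: sign = +, move right. Bounds: (-1/4, 0). Value = -1/8
Step 5: sign = -, move left. Bounds: (-1/4, -1/8). Value = -3/16
The surreal number with sign expansion -+++- is -3/16.

-3/16


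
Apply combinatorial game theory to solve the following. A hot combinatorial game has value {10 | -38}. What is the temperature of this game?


The game is {10 | -38}, a switch {a | b} with numbers a > b.
Cooling {a | b} by t gives {a - t | b + t}, which stops being hot when a - t = b + t, i.e. at t = (a - b)/2. So the temperature of a switch is (a - b)/2.
Temperature = (Left option - Right option) / 2
= (10 - (-38)) / 2
= 48 / 2
= 24

24


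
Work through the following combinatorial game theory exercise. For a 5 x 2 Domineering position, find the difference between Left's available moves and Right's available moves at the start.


Board is 5 x 2 (rows x cols).
Left (vertical) placements: (rows-1) * cols = 4 * 2 = 8
Right (horizontal) placements: rows * (cols-1) = 5 * 1 = 5
Advantage = Left - Right = 8 - 5 = 3

3


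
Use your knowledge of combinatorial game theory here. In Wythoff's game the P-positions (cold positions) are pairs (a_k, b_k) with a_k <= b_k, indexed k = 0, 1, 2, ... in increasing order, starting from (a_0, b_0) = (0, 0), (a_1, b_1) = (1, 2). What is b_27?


By Wythoff's theorem, a_k = floor(k * phi) and b_k = floor(k * phi^2) = a_k + k, where phi = (1 + sqrt(5))/2 is the golden ratio.
phi = (1 + sqrt(5))/2 = 1.618034
phi^2 = phi + 1 = 2.618034
k = 27
k * phi^2 = 27 * 2.618034 = 70.686918
b_27 = floor(k * phi^2) = 70 (check: a_27 + k = 43 + 27 = 70)

70


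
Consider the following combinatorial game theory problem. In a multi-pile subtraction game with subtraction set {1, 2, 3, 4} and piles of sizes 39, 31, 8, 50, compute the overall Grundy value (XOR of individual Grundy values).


Subtraction set: {1, 2, 3, 4}
For this subtraction set, G(n) = n mod 5 (period = max + 1 = 5).
Pile 1 (size 39): G(39) = 39 mod 5 = 4
Pile 2 (size 31): G(31) = 31 mod 5 = 1
Pile 3 (size 8): G(8) = 8 mod 5 = 3
Pile 4 (size 50): G(50) = 50 mod 5 = 0
Total Grundy value = XOR of all: 4 XOR 1 XOR 3 XOR 0 = 6

6


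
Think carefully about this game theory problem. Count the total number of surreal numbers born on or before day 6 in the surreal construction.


Day 0: {|} = 0 is born. Count = 1.
Day n: the number of surreal numbers born by day n is 2^(n+1) - 1.
By day 0: 2^1 - 1 = 1
By day 1: 2^2 - 1 = 3
By day 2: 2^3 - 1 = 7
By day 3: 2^4 - 1 = 15
By day 4: 2^5 - 1 = 31
By day 5: 2^6 - 1 = 63
By day 6: 2^7 - 1 = 127
By day 6: 127 surreal numbers.

127


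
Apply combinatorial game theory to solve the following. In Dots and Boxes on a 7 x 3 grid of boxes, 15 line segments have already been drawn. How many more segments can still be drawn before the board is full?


Grid: 7 x 3 boxes, i.e. 8 rows and 4 columns of dots.
Horizontal edges: (rows + 1) * cols = 8 * 3 = 24
Vertical edges: rows * (cols + 1) = 7 * 4 = 28
Total edges: 24 + 28 = 52
Edges drawn: 15
Remaining: 52 - 15 = 37

37


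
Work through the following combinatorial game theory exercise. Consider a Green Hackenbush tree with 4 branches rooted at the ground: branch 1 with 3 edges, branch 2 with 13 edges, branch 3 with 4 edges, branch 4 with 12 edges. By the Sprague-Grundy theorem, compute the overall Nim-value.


The tree has 4 branches from the ground vertex.
In Green Hackenbush, the Nim-value of a simple path of length k is k.
Branch 1: length 3, Nim-value = 3
Branch 2: length 13, Nim-value = 13
Branch 3: length 4, Nim-value = 4
Branch 4: length 12, Nim-value = 12
Total Nim-value = XOR of all branch values:
0 XOR 3 = 3
3 XOR 13 = 14
14 XOR 4 = 10
10 XOR 12 = 6
Nim-value of the tree = 6

6
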